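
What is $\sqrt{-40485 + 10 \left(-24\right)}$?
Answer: $15 i \sqrt{181} \approx 201.8 i$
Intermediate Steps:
$\sqrt{-40485 + 10 \left(-24\right)} = \sqrt{-40485 - 240} = \sqrt{-40725} = 15 i \sqrt{181}$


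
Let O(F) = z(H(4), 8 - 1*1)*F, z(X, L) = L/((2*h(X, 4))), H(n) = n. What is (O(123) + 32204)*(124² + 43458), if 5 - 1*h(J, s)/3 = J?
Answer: 1903132815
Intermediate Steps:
h(J, s) = 15 - 3*J
z(X, L) = L/(30 - 6*X) (z(X, L) = L/((2*(15 - 3*X))) = L/(30 - 6*X))
O(F) = 7*F/6 (O(F) = (-(8 - 1*1)/(-30 + 6*4))*F = (-(8 - 1)/(-30 + 24))*F = (-1*7/(-6))*F = (-1*7*(-⅙))*F = 7*F/6)
(O(123) + 32204)*(124² + 43458) = ((7/6)*123 + 32204)*(124² + 43458) = (287/2 + 32204)*(15376 + 43458) = (64695/2)*58834 = 1903132815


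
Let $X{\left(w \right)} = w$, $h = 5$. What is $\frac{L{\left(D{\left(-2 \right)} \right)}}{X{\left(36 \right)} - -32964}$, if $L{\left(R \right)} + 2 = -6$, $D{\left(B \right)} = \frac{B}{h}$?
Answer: $- \frac{1}{4125} \approx -0.00024242$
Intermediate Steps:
$D{\left(B \right)} = \frac{B}{5}$
$L{\left(R \right)} = -8$ ($L{\left(R \right)} = -2 - 6 = -8$)
$\frac{L{\left(D{\left(-2 \right)} \right)}}{X{\left(36 \right)} - -32964} = - \frac{8}{36 - -32964} = - \frac{8}{36 + 32964} = - \frac{8}{33000} = \left(-8\right) \frac{1}{33000} = - \frac{1}{4125}$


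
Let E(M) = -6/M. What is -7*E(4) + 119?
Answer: 259/2 ≈ 129.50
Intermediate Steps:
-7*E(4) + 119 = -(-42)/4 + 119 = -7*(-3/2) + 119 = 21/2 + 119 = 259/2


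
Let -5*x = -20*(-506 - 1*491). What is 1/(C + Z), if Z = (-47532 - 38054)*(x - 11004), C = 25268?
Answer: 1/1283130580 ≈ 7.7934e-10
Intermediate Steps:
x = -3988 (x = -(-4)*(-506 - 1*491) = -(-4)*(-506 - 491) = -(-4)*(-997) = -⅕*19940 = -3988)
Z = 1283105312 (Z = (-47532 - 38054)*(-3988 - 11004) = -85586*(-14992) = 1283105312)
1/(C + Z) = 1/(25268 + 1283105312) = 1/1283130580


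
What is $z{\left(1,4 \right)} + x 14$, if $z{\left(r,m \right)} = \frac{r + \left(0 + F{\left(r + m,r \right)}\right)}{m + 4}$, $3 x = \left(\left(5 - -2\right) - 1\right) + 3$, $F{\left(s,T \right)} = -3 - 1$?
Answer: $\frac{333}{8} \approx 41.625$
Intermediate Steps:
$F{\left(s,T \right)} = -4$ ($F{\left(s,T \right)} = -3 - 1 = -4$)
$x = 3$ ($x = \frac{\left(\left(5 - -2\right) - 1\right) + 3}{3} = \frac{\left(\left(5 + 2\right) - 1\right) + 3}{3} = \frac{\left(7 - 1\right) + 3}{3} = \frac{6 + 3}{3} = \frac{1}{3} \cdot 9 = 3$)
$z{\left(r,m \right)} = \frac{-4 + r}{4 + m}$ ($z{\left(r,m \right)} = \frac{r + \left(0 - 4\right)}{m + 4} = \frac{r - 4}{4 + m} = \frac{-4 + r}{4 + m}$)
$z{\left(1,4 \right)} + x 14 = \frac{-4 + 1}{4 + 4} + 3 \cdot 14 = \frac{1}{8} \left(-3\right) + 42 = - \frac{3}{8} + 42 = \frac{333}{8}$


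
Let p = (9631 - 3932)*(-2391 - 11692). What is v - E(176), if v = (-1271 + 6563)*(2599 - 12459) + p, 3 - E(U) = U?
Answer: -132437964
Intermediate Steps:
E(U) = 3 - U
p = -80259017 (p = 5699*(-14083) = -80259017)
v = -132438137 (v = (-1271 + 6563)*(2599 - 12459) - 80259017 = 5292*(-9860) - 80259017 = -52179120 - 80259017 = -132438137)
v - E(176) = -132438137 - (3 - 1*176) = -132438137 - (3 - 176) = -132438137 - 1*(-173) = -132438137 + 173 = -132437964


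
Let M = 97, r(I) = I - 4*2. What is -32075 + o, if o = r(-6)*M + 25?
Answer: -33408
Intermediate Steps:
r(I) = -8 + I (r(I) = I - 8 = -8 + I)
o = -1333 (o = (-8 - 6)*97 + 25 = -14*97 + 25 = -1358 + 25 = -1333)
-32075 + o = -32075 - 1333 = -33408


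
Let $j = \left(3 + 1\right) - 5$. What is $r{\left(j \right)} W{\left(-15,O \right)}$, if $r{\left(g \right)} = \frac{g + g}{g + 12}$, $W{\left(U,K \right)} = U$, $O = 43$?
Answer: $\frac{30}{11} \approx 2.7273$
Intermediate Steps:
$j = -1$ ($j = 4 - 5 = -1$)
$r{\left(g \right)} = \frac{2 g}{12 + g}$
$r{\left(j \right)} W{\left(-15,O \right)} = 2 \left(-1\right) \frac{1}{12 - 1} \left(-15\right) = 2 \left(-1\right) \frac{1}{11} \left(-15\right) = \left(- \frac{2}{11}\right) \left(-15\right) = \frac{30}{11}$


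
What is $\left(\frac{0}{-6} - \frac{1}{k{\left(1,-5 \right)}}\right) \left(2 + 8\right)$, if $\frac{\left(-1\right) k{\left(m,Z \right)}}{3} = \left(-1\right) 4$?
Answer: $- \frac{5}{6} \approx -0.83333$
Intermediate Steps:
$k{\left(m,Z \right)} = 12$ ($k{\left(m,Z \right)} = - 3 \left(\left(-1\right) 4\right) = \left(-3\right) \left(-4\right) = 12$)
$\left(\frac{0}{-6} - \frac{1}{k{\left(1,-5 \right)}}\right) \left(2 + 8\right) = \left(\frac{0}{-6} - \frac{1}{12}\right) \left(2 + 8\right) = \left(0 \left(- \frac{1}{6}\right) - \frac{1}{12}\right) 10 = \left(0 - \frac{1}{12}\right) 10 = \left(- \frac{1}{12}\right) 10 = - \frac{5}{6}$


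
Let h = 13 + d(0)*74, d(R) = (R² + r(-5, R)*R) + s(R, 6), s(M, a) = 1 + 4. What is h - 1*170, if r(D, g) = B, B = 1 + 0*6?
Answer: 213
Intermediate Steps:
s(M, a) = 5
B = 1 (B = 1 + 0 = 1)
r(D, g) = 1
d(R) = 5 + R + R² (d(R) = (R² + 1*R) + 5 = (R² + R) + 5 = (R + R²) + 5 = 5 + R + R²)
h = 383 (h = 13 + (5 + 0 + 0²)*74 = 13 + (5 + 0 + 0)*74 = 13 + 5*74 = 13 + 370 = 383)
h - 1*170 = 383 - 1*170 = 383 - 170 = 213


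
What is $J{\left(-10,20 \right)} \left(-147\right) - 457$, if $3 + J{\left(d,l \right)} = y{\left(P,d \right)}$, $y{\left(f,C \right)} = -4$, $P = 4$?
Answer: $572$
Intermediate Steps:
$J{\left(d,l \right)} = -7$ ($J{\left(d,l \right)} = -3 - 4 = -7$)
$J{\left(-10,20 \right)} \left(-147\right) - 457 = \left(-7\right) \left(-147\right) - 457 = 1029 - 457 = 572$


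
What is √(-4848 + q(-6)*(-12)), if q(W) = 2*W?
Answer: 28*I*√6 ≈ 68.586*I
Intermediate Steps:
√(-4848 + q(-6)*(-12)) = √(-4848 + (2*(-6))*(-12)) = √(-4848 - 12*(-12)) = √(-4848 + 144) = √(-4704) = 28*I*√6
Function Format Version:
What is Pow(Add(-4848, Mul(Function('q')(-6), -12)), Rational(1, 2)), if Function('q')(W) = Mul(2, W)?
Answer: Mul(28, I, Pow(6, Rational(1, 2))) ≈ Mul(68.586, I)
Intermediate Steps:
Pow(Add(-4848, Mul(Function('q')(-6), -12)), Rational(1, 2)) = Pow(Add(-4848, Mul(Mul(2, -6), -12)), Rational(1, 2)) = Pow(Add(-4848, Mul(-12, -12)), Rational(1, 2)) = Pow(Add(-4848, 144), Rational(1, 2)) = Pow(-4704, Rational(1, 2)) = Mul(28, I, Pow(6, Rational(1, 2)))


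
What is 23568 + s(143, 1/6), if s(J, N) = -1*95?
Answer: 23473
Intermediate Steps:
s(J, N) = -95
23568 + s(143, 1/6) = 23568 - 95 = 23473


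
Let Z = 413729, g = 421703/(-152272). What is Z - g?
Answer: 62999763991/152272 ≈ 4.1373e+5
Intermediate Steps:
g = -421703/152272 (g = 421703*(-1/152272) = -421703/152272 ≈ -2.7694)
Z - g = 413729 - 1*(-421703/152272) = 413729 + 421703/152272 = 62999763991/152272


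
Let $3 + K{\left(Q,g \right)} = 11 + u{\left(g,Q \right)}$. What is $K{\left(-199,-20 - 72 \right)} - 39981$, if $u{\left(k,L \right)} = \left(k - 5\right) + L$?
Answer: $-40269$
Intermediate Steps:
$u{\left(k,L \right)} = -5 + L + k$ ($u{\left(k,L \right)} = \left(-5 + k\right) + L = -5 + L + k$)
$K{\left(Q,g \right)} = 3 + Q + g$ ($K{\left(Q,g \right)} = -3 + \left(11 + \left(-5 + Q + g\right)\right) = -3 + \left(6 + Q + g\right) = 3 + Q + g$)
$K{\left(-199,-20 - 72 \right)} - 39981 = \left(3 - 199 - 92\right) - 39981 = -288 - 39981 = -40269$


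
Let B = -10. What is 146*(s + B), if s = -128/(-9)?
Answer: 5548/9 ≈ 616.44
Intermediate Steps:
s = 128/9 (s = -128*(-1/9) = 128/9 ≈ 14.222)
146*(s + B) = 146*(128/9 - 10) = 146*(38/9) = 5548/9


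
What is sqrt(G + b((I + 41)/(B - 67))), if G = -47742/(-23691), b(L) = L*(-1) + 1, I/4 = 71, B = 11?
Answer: sqrt(431169677078)/221116 ≈ 2.9696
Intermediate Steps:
I = 284 (I = 4*71 = 284)
b(L) = 1 - L (b(L) = -L + 1 = 1 - L)
G = 15914/7897 (G = -47742*(-1/23691) = 15914/7897 ≈ 2.0152)
sqrt(G + b((I + 41)/(B - 67))) = sqrt(15914/7897 + (1 - (284 + 41)/(11 - 67))) = sqrt(15914/7897 + (1 - 325/(-56))) = sqrt(15914/7897 + (1 - 325*(-1)/56)) = sqrt(15914/7897 + (1 - 1*(-325/56))) = sqrt(15914/7897 + (1 + 325/56)) = sqrt(15914/7897 + 381/56) = sqrt(3899941/442232) = sqrt(431169677078)/221116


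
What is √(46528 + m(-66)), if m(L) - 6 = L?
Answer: 2*√11617 ≈ 215.56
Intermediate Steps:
m(L) = 6 + L
√(46528 + m(-66)) = √(46528 + (6 - 66)) = √(46528 - 60) = √46468 = 2*√11617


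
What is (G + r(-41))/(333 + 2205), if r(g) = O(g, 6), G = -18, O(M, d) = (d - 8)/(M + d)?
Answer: -314/44415 ≈ -0.0070697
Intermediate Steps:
O(M, d) = (-8 + d)/(M + d)
r(g) = -2/(6 + g) (r(g) = (-8 + 6)/(g + 6) = -2/(6 + g))
(G + r(-41))/(333 + 2205) = (-18 - 2/(6 - 41))/(333 + 2205) = (-18 - 2/(-35))/2538 = (-18 - 2*(-1/35))*(1/2538) = (-18 + 2/35)*(1/2538) = -628/35*1/2538 = -314/44415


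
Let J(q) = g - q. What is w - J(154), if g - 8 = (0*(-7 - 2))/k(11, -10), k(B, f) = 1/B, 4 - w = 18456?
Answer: -18306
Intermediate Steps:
w = -18452 (w = 4 - 1*18456 = 4 - 18456 = -18452)
g = 8 (g = 8 + (0*(-7 - 2))/(1/11) = 8 + (0*(-9))/(1/11) = 8 + 0*11 = 8 + 0 = 8)
J(q) = 8 - q
w - J(154) = -18452 - (8 - 1*154) = -18452 - (8 - 154) = -18452 - 1*(-146) = -18452 + 146 = -18306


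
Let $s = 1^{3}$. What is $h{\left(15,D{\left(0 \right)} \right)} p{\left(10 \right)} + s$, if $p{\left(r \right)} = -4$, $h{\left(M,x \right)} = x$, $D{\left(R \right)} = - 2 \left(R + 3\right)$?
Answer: $25$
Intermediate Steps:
$D{\left(R \right)} = -6 - 2 R$ ($D{\left(R \right)} = - 2 \left(3 + R\right) = -6 - 2 R$)
$s = 1$
$h{\left(15,D{\left(0 \right)} \right)} p{\left(10 \right)} + s = \left(-6 - 0\right) \left(-4\right) + 1 = \left(-6 + 0\right) \left(-4\right) + 1 = \left(-6\right) \left(-4\right) + 1 = 24 + 1 = 25$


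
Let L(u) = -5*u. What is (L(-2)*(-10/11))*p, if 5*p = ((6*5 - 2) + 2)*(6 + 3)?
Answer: -5400/11 ≈ -490.91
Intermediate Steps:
p = 54 (p = (((6*5 - 2) + 2)*(6 + 3))/5 = (((30 - 2) + 2)*9)/5 = ((28 + 2)*9)/5 = (30*9)/5 = (1/5)*270 = 54)
(L(-2)*(-10/11))*p = ((-5*(-2))*(-10/11))*54 = (10*(-10*1/11))*54 = (10*(-10/11))*54 = -100/11*54 = -5400/11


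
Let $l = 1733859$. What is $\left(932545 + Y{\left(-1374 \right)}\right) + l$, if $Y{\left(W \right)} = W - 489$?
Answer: $2664541$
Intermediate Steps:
$Y{\left(W \right)} = -489 + W$ ($Y{\left(W \right)} = W - 489 = -489 + W$)
$\left(932545 + Y{\left(-1374 \right)}\right) + l = \left(932545 - 1863\right) + 1733859 = 930682 + 1733859 = 2664541$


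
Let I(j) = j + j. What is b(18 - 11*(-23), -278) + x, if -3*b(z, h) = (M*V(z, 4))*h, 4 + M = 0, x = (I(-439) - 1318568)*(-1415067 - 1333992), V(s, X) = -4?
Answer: 10881704708390/3 ≈ 3.6272e+12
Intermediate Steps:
I(j) = 2*j
x = 3627234901314 (x = (2*(-439) - 1318568)*(-1415067 - 1333992) = (-878 - 1318568)*(-2749059) = -1319446*(-2749059) = 3627234901314)
M = -4 (M = -4 + 0 = -4)
b(z, h) = -16*h/3 (b(z, h) = -(-4*(-4))*h/3 = -16*h/3)
b(18 - 11*(-23), -278) + x = -16/3*(-278) + 3627234901314 = 4448/3 + 3627234901314 = 10881704708390/3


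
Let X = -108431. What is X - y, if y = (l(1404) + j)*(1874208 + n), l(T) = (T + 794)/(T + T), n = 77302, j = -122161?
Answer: 167354537529913/702 ≈ 2.3840e+11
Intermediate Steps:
l(T) = (794 + T)/(2*T) (l(T) = (794 + T)/((2*T)) = (794 + T)*(1/(2*T)) = (794 + T)/(2*T))
y = -167354613648475/702 (y = ((1/2)*(794 + 1404)/1404 - 122161)*(1874208 + 77302) = ((1/2)*(1/1404)*2198 - 122161)*1951510 = (1099/1404 - 122161)*1951510 = -171512945/1404*1951510 = -167354613648475/702 ≈ -2.3840e+11)
X - y = -108431 - 1*(-167354613648475/702) = -108431 + 167354613648475/702 = 167354537529913/702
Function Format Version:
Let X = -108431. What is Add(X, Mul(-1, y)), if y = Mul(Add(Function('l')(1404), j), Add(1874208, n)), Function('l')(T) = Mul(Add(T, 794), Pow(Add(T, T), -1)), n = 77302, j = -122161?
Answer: Rational(167354537529913, 702) ≈ 2.3840e+11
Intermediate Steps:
Function('l')(T) = Mul(Rational(1, 2), Pow(T, -1), Add(794, T)) (Function('l')(T) = Mul(Add(794, T), Pow(Mul(2, T), -1)) = Mul(Add(794, T), Mul(Rational(1, 2), Pow(T, -1))) = Mul(Rational(1, 2), Pow(T, -1), Add(794, T)))
y = Rational(-167354613648475, 702) (y = Mul(Add(Mul(Rational(1, 2), Pow(1404, -1), Add(794, 1404)), -122161), Add(1874208, 77302)) = Mul(Add(Mul(Rational(1, 2), Rational(1, 1404), 2198), -122161), 1951510) = Mul(Add(Rational(1099, 1404), -122161), 1951510) = Mul(Rational(-171512945, 1404), 1951510) = Rational(-167354613648475, 702) ≈ -2.3840e+11)
Add(X, Mul(-1, y)) = Add(-108431, Mul(-1, Rational(-167354613648475, 702))) = Add(-108431, Rational(167354613648475, 702)) = Rational(167354537529913, 702)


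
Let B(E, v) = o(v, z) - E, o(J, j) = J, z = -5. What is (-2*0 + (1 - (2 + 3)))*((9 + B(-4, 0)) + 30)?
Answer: -172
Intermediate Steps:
B(E, v) = v - E
(-2*0 + (1 - (2 + 3)))*((9 + B(-4, 0)) + 30) = (-2*0 + (1 - (2 + 3)))*((9 + (0 - 1*(-4))) + 30) = (0 + (1 - 1*5))*((9 + (0 + 4)) + 30) = (0 + (1 - 5))*((9 + 4) + 30) = (0 - 4)*(13 + 30) = -4*43 = -172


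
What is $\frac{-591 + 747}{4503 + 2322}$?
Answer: $\frac{4}{175} \approx 0.022857$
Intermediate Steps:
$\frac{-591 + 747}{4503 + 2322} = \frac{156}{6825} = 156 \cdot \frac{1}{6825} = \frac{4}{175}$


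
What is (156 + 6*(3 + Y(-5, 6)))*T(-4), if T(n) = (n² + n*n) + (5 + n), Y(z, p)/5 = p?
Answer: 11682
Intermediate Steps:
Y(z, p) = 5*p
T(n) = 5 + n + 2*n² (T(n) = (n² + n²) + (5 + n) = 2*n² + (5 + n) = 5 + n + 2*n²)
(156 + 6*(3 + Y(-5, 6)))*T(-4) = (156 + 6*(3 + 5*6))*(5 - 4 + 2*(-4)²) = (156 + 6*(3 + 30))*(5 - 4 + 2*16) = (156 + 6*33)*(5 - 4 + 32) = (156 + 198)*33 = 354*33 = 11682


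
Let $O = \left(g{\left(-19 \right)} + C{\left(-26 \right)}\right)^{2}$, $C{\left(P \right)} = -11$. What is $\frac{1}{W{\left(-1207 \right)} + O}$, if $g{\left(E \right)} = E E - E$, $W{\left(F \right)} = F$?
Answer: $\frac{1}{134954} \approx 7.4099 \cdot 10^{-6}$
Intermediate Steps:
$g{\left(E \right)} = E^{2} - E$
$O = 136161$ ($O = \left(- 19 \left(-1 - 19\right) - 11\right)^{2} = \left(\left(-19\right) \left(-20\right) - 11\right)^{2} = \left(380 - 11\right)^{2} = 369^{2} = 136161$)
$\frac{1}{W{\left(-1207 \right)} + O} = \frac{1}{-1207 + 136161} = \frac{1}{134954}$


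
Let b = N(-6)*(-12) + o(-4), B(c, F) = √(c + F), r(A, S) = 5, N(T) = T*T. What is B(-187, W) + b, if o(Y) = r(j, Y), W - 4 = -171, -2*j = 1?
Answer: -427 + I*√354 ≈ -427.0 + 18.815*I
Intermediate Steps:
j = -½ (j = -½*1 = -½ ≈ -0.50000)
N(T) = T²
W = -167 (W = 4 - 171 = -167)
B(c, F) = √(F + c)
o(Y) = 5
b = -427 (b = (-6)²*(-12) + 5 = 36*(-12) + 5 = -432 + 5 = -427)
B(-187, W) + b = √(-167 - 187) - 427 = √(-354) - 427 = I*√354 - 427 = -427 + I*√354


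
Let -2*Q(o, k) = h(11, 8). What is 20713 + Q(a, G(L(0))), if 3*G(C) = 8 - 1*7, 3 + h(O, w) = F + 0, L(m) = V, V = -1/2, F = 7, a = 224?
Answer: 20711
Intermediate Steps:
V = -½ (V = -1*½ = -½ ≈ -0.50000)
L(m) = -½
h(O, w) = 4 (h(O, w) = -3 + (7 + 0) = -3 + 7 = 4)
G(C) = ⅓ (G(C) = (8 - 1*7)/3 = (8 - 7)/3 = (⅓)*1 = ⅓)
Q(o, k) = -2 (Q(o, k) = -½*4 = -2)
20713 + Q(a, G(L(0))) = 20713 - 2 = 20711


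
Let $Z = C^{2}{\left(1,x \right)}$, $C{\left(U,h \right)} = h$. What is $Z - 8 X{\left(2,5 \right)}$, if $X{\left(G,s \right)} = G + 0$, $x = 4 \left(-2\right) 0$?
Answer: $-16$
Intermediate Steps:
$x = 0$ ($x = \left(-8\right) 0 = 0$)
$X{\left(G,s \right)} = G$
$Z = 0$ ($Z = 0^{2} = 0$)
$Z - 8 X{\left(2,5 \right)} = 0 - 16 = -16$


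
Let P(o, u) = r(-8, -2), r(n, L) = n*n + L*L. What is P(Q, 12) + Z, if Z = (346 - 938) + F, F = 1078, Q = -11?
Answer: 554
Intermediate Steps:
r(n, L) = L² + n² (r(n, L) = n² + L² = L² + n²)
Z = 486 (Z = (346 - 938) + 1078 = -592 + 1078 = 486)
P(o, u) = 68 (P(o, u) = (-2)² + (-8)² = 4 + 64 = 68)
P(Q, 12) + Z = 68 + 486 = 554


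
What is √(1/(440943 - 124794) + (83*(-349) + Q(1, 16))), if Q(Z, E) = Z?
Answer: 41*I*√1722282694257/316149 ≈ 170.19*I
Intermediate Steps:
√(1/(440943 - 124794) + (83*(-349) + Q(1, 16))) = √(1/(440943 - 124794) + (83*(-349) + 1)) = √(1/316149 + (-28967 + 1)) = √(1/316149 - 28966) = √(-9157571933/316149) = 41*I*√1722282694257/316149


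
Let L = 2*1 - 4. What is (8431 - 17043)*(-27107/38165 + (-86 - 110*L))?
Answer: -43809269836/38165 ≈ -1.1479e+6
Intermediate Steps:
L = -2 (L = 2 - 4 = -2)
(8431 - 17043)*(-27107/38165 + (-86 - 110*L)) = (8431 - 17043)*(-27107/38165 + (-86 - 110*(-2))) = -8612*(-27107*1/38165 + (-86 + 220)) = -8612*(-27107/38165 + 134) = -8612*5087003/38165 = -43809269836/38165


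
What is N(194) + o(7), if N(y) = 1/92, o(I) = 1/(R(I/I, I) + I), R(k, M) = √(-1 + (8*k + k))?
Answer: 685/3772 - 2*√2/41 ≈ 0.11262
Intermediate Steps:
R(k, M) = √(-1 + 9*k)
o(I) = 1/(I + 2*√2) (o(I) = 1/(√(-1 + 9*(I/I)) + I) = 1/(√(-1 + 9*1) + I) = 1/(√(-1 + 9) + I) = 1/(√8 + I) = 1/(2*√2 + I) = 1/(I + 2*√2))
N(y) = 1/92
N(194) + o(7) = 1/92 + 1/(7 + 2*√2)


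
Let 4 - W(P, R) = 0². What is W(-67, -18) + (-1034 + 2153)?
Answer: 1123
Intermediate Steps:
W(P, R) = 4 (W(P, R) = 4 - 1*0² = 4 - 1*0 = 4 + 0 = 4)
W(-67, -18) + (-1034 + 2153) = 4 + (-1034 + 2153) = 4 + 1119 = 1123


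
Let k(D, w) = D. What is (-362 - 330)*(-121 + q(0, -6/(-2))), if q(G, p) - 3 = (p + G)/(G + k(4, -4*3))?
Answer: 81137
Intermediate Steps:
q(G, p) = 3 + (G + p)/(4 + G) (q(G, p) = 3 + (p + G)/(G + 4) = 3 + (G + p)/(4 + G))
(-362 - 330)*(-121 + q(0, -6/(-2))) = (-362 - 330)*(-121 + (12 - 6/(-2) + 4*0)/(4 + 0)) = -692*(-121 + (12 - 6*(-½) + 0)/4) = -692*(-121 + (12 + 3 + 0)/4) = -692*(-121 + (¼)*15) = -692*(-121 + 15/4) = -692*(-469/4) = 81137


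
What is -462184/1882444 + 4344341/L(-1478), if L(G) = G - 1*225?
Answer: -2044691437189/801450533 ≈ -2551.2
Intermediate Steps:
L(G) = -225 + G (L(G) = G - 225 = -225 + G)
-462184/1882444 + 4344341/L(-1478) = -462184/1882444 + 4344341/(-225 - 1478) = -462184*1/1882444 + 4344341/(-1703) = -115546/470611 + 4344341*(-1/1703) = -115546/470611 - 4344341/1703 = -2044691437189/801450533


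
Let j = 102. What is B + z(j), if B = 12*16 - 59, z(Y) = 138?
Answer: 271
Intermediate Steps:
B = 133 (B = 192 - 59 = 133)
B + z(j) = 133 + 138 = 271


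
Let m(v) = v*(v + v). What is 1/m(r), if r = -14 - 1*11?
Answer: 1/1250 ≈ 0.00080000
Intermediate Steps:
r = -25 (r = -14 - 11 = -25)
m(v) = 2*v² (m(v) = v*(2*v) = 2*v²)
1/m(r) = 1/(2*(-25)²) = 1/(2*625) = 1/1250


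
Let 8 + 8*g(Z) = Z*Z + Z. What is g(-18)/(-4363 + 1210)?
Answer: -149/12612 ≈ -0.011814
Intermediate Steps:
g(Z) = -1 + Z/8 + Z²/8 (g(Z) = -1 + (Z*Z + Z)/8 = -1 + (Z² + Z)/8 = -1 + (Z + Z²)/8 = -1 + (Z/8 + Z²/8) = -1 + Z/8 + Z²/8)
g(-18)/(-4363 + 1210) = (-1 + (⅛)*(-18) + (⅛)*(-18)²)/(-4363 + 1210) = (-1 - 9/4 + (⅛)*324)/(-3153) = (-1 - 9/4 + 81/2)*(-1/3153) = (149/4)*(-1/3153) = -149/12612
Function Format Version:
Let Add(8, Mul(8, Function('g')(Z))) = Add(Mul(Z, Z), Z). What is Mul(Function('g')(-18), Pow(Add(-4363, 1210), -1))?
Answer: Rational(-149, 12612) ≈ -0.011814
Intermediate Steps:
Function('g')(Z) = Add(-1, Mul(Rational(1, 8), Z), Mul(Rational(1, 8), Pow(Z, 2))) (Function('g')(Z) = Add(-1, Mul(Rational(1, 8), Add(Mul(Z, Z), Z))) = Add(-1, Mul(Rational(1, 8), Add(Pow(Z, 2), Z))) = Add(-1, Mul(Rational(1, 8), Add(Z, Pow(Z, 2)))) = Add(-1, Add(Mul(Rational(1, 8), Z), Mul(Rational(1, 8), Pow(Z, 2)))) = Add(-1, Mul(Rational(1, 8), Z), Mul(Rational(1, 8), Pow(Z, 2))))
Mul(Function('g')(-18), Pow(Add(-4363, 1210), -1)) = Mul(Add(-1, Mul(Rational(1, 8), -18), Mul(Rational(1, 8), Pow(-18, 2))), Pow(Add(-4363, 1210), -1)) = Mul(Add(-1, Rational(-9, 4), Mul(Rational(1, 8), 324)), Pow(-3153, -1)) = Mul(Add(-1, Rational(-9, 4), Rational(81, 2)), Rational(-1, 3153)) = Mul(Rational(149, 4), Rational(-1, 3153)) = Rational(-149, 12612)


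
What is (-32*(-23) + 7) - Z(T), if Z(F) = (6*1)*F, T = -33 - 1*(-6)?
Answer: 905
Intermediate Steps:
T = -27 (T = -33 + 6 = -27)
Z(F) = 6*F
(-32*(-23) + 7) - Z(T) = (-32*(-23) + 7) - 6*(-27) = (736 + 7) - 1*(-162) = 743 + 162 = 905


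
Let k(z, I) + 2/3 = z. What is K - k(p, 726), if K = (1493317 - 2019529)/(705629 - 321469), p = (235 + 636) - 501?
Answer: -106806979/288120 ≈ -370.70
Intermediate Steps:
p = 370 (p = 871 - 501 = 370)
k(z, I) = -⅔ + z
K = -131553/96040 (K = -526212/384160 = -526212*1/384160 = -131553/96040 ≈ -1.3698)
K - k(p, 726) = -131553/96040 - (-⅔ + 370) = -131553/96040 - 1*1108/3 = -131553/96040 - 1108/3 = -106806979/288120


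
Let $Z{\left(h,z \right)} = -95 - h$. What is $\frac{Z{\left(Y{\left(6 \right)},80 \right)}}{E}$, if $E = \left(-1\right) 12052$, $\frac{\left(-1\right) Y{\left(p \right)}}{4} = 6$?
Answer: $\frac{71}{12052} \approx 0.0058911$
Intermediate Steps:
$Y{\left(p \right)} = -24$ ($Y{\left(p \right)} = \left(-4\right) 6 = -24$)
$E = -12052$
$\frac{Z{\left(Y{\left(6 \right)},80 \right)}}{E} = \frac{-95 - -24}{-12052} = \left(-95 + 24\right) \left(- \frac{1}{12052}\right) = \left(-71\right) \left(- \frac{1}{12052}\right) = \frac{71}{12052}$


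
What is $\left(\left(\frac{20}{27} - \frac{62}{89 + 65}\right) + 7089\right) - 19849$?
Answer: $- \frac{26527337}{2079} \approx -12760.0$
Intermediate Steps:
$\left(\left(\frac{20}{27} - \frac{62}{89 + 65}\right) + 7089\right) - 19849 = \left(\left(20 \cdot \frac{1}{27} - \frac{62}{154}\right) + 7089\right) - 19849 = \left(\left(\frac{20}{27} - \frac{31}{77}\right) + 7089\right) - 19849 = \left(\frac{703}{2079} + 7089\right) - 19849 = \frac{14738734}{2079} - 19849 = - \frac{26527337}{2079}$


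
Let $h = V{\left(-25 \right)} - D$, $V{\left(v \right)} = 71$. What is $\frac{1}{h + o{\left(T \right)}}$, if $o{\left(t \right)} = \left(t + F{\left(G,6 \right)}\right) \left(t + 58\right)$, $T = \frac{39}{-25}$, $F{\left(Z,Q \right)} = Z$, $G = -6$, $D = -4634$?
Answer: $\frac{625}{2673946} \approx 0.00023374$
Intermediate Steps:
$T = - \frac{39}{25}$ ($T = 39 \left(- \frac{1}{25}\right) = - \frac{39}{25} \approx -1.56$)
$o{\left(t \right)} = \left(-6 + t\right) \left(58 + t\right)$ ($o{\left(t \right)} = \left(t - 6\right) \left(t + 58\right) = \left(-6 + t\right) \left(58 + t\right)$)
$h = 4705$ ($h = 71 - -4634 = 71 + 4634 = 4705$)
$\frac{1}{h + o{\left(T \right)}} = \frac{1}{4705 + \left(-348 + \left(- \frac{39}{25}\right)^{2} + 52 \left(- \frac{39}{25}\right)\right)} = \frac{1}{4705 - \frac{266679}{625}} = \frac{1}{\frac{2673946}{625}} = \frac{625}{2673946}$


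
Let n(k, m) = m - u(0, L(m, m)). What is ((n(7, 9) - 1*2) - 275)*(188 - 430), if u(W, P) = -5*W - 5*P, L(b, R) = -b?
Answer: 75746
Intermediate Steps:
u(W, P) = -5*P - 5*W
n(k, m) = -4*m (n(k, m) = m - (-(-5)*m - 5*0) = m - (5*m + 0) = m - 5*m = -4*m)
((n(7, 9) - 1*2) - 275)*(188 - 430) = ((-4*9 - 1*2) - 275)*(188 - 430) = ((-36 - 2) - 275)*(-242) = (-38 - 275)*(-242) = -313*(-242) = 75746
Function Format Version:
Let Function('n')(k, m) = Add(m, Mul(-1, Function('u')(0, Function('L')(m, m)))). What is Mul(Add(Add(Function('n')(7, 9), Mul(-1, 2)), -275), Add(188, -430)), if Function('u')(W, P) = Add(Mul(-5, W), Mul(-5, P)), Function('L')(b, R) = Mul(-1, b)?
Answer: 75746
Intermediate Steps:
Function('u')(W, P) = Add(Mul(-5, P), Mul(-5, W))
Function('n')(k, m) = Mul(-4, m) (Function('n')(k, m) = Add(m, Mul(-1, Add(Mul(-5, Mul(-1, m)), Mul(-5, 0)))) = Add(m, Mul(-1, Add(Mul(5, m), 0))) = Add(m, Mul(-1, Mul(5, m))) = Add(m, Mul(-5, m)) = Mul(-4, m))
Mul(Add(Add(Function('n')(7, 9), Mul(-1, 2)), -275), Add(188, -430)) = Mul(Add(Add(Mul(-4, 9), Mul(-1, 2)), -275), Add(188, -430)) = Mul(Add(Add(-36, -2), -275), -242) = Mul(Add(-38, -275), -242) = Mul(-313, -242) = 75746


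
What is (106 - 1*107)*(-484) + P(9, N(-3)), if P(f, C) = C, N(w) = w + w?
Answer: 478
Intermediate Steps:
N(w) = 2*w
(106 - 1*107)*(-484) + P(9, N(-3)) = (106 - 1*107)*(-484) + 2*(-3) = (106 - 107)*(-484) - 6 = -1*(-484) - 6 = 484 - 6 = 478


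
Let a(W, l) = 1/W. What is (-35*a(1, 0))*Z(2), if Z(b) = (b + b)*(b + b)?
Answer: -560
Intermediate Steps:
Z(b) = 4*b**2 (Z(b) = (2*b)*(2*b) = 4*b**2)
(-35*a(1, 0))*Z(2) = (-35/1)*(4*2**2) = (-35*1)*(4*4) = -35*16 = -560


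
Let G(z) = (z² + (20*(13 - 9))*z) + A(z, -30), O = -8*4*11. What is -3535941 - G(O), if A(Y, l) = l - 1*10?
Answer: -3631645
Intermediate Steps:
O = -352 (O = -32*11 = -352)
A(Y, l) = -10 + l (A(Y, l) = l - 10 = -10 + l)
G(z) = -40 + z² + 80*z (G(z) = (z² + (20*(13 - 9))*z) + (-10 - 30) = (z² + (20*4)*z) - 40 = (z² + 80*z) - 40 = -40 + z² + 80*z)
-3535941 - G(O) = -3535941 - (-40 + (-352)² + 80*(-352)) = -3535941 - (-40 + 123904 - 28160) = -3535941 - 1*95704 = -3535941 - 95704 = -3631645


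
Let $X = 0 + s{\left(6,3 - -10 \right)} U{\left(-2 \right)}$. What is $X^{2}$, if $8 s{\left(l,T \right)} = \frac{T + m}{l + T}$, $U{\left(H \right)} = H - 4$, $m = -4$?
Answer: $\frac{729}{5776} \approx 0.12621$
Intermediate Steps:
$U{\left(H \right)} = -4 + H$ ($U{\left(H \right)} = H - 4 = -4 + H$)
$s{\left(l,T \right)} = \frac{-4 + T}{8 \left(T + l\right)}$ ($s{\left(l,T \right)} = \frac{\left(T - 4\right) \frac{1}{l + T}}{8} = \frac{\left(-4 + T\right) \frac{1}{T + l}}{8} = \frac{\frac{1}{T + l} \left(-4 + T\right)}{8} = \frac{-4 + T}{8 \left(T + l\right)}$)
$X = - \frac{27}{76}$ ($X = 0 + \frac{-4 + \left(3 - -10\right)}{8 \left(\left(3 - -10\right) + 6\right)} \left(-4 - 2\right) = 0 + \frac{-4 + \left(3 + 10\right)}{8 \left(\left(3 + 10\right) + 6\right)} \left(-6\right) = 0 + \frac{-4 + 13}{8 \left(13 + 6\right)} \left(-6\right) = 0 + \frac{1}{8} \cdot \frac{1}{19} \cdot 9 \left(-6\right) = 0 + \frac{9}{152} \left(-6\right) = 0 - \frac{27}{76} = - \frac{27}{76} \approx -0.35526$)
$X^{2} = \left(- \frac{27}{76}\right)^{2} = \frac{729}{5776}$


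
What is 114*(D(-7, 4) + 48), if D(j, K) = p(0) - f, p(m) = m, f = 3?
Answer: 5130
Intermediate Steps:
D(j, K) = -3 (D(j, K) = 0 - 1*3 = 0 - 3 = -3)
114*(D(-7, 4) + 48) = 114*(-3 + 48) = 114*45 = 5130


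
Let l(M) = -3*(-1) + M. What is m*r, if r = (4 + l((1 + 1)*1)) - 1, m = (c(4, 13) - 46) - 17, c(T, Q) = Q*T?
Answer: -88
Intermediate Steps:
l(M) = 3 + M
m = -11 (m = (13*4 - 46) - 17 = (52 - 46) - 17 = 6 - 17 = -11)
r = 8 (r = (4 + (3 + (1 + 1)*1)) - 1 = (4 + (3 + 2*1)) - 1 = (4 + (3 + 2)) - 1 = (4 + 5) - 1 = 9 - 1 = 8)
m*r = -11*8 = -88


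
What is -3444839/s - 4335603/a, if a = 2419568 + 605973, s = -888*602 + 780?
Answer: 8108174093911/1615021683636 ≈ 5.0205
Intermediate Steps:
s = -533796 (s = -534576 + 780 = -533796)
a = 3025541
-3444839/s - 4335603/a = -3444839/(-533796) - 4335603/3025541 = -3444839*(-1/533796) - 4335603*1/3025541 = 3444839/533796 - 4335603/3025541 = 8108174093911/1615021683636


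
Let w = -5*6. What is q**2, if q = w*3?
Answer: 8100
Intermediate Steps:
w = -30
q = -90 (q = -30*3 = -90)
q**2 = (-90)**2 = 8100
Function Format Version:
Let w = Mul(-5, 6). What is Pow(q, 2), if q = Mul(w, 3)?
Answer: 8100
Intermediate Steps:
w = -30
q = -90 (q = Mul(-30, 3) = -90)
Pow(q, 2) = Pow(-90, 2) = 8100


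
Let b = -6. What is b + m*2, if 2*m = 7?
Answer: 1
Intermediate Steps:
m = 7/2 (m = (½)*7 = 7/2 ≈ 3.5000)
b + m*2 = -6 + (7/2)*2 = -6 + 7 = 1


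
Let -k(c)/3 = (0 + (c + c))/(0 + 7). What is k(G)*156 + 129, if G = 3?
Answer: -1905/7 ≈ -272.14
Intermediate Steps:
k(c) = -6*c/7 (k(c) = -3*(0 + (c + c))/(0 + 7) = -3*(0 + 2*c)/7 = -3*2*c/7 = -6*c/7)
k(G)*156 + 129 = -6/7*3*156 + 129 = -18/7*156 + 129 = -2808/7 + 129 = -1905/7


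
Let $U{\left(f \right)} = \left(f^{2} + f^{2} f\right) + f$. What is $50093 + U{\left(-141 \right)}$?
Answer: $-2733388$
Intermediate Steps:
$U{\left(f \right)} = f + f^{2} + f^{3}$ ($U{\left(f \right)} = \left(f^{2} + f^{3}\right) + f = f + f^{2} + f^{3}$)
$50093 + U{\left(-141 \right)} = 50093 - 141 \left(1 - 141 + \left(-141\right)^{2}\right) = 50093 - 141 \left(1 - 141 + 19881\right) = 50093 - 2783481 = -2733388$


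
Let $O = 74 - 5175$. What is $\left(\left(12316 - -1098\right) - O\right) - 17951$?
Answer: $564$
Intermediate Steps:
$O = -5101$ ($O = 74 - 5175 = -5101$)
$\left(\left(12316 - -1098\right) - O\right) - 17951 = \left(\left(12316 - -1098\right) - -5101\right) - 17951 = \left(\left(12316 + 1098\right) + 5101\right) - 17951 = \left(13414 + 5101\right) - 17951 = 18515 - 17951 = 564$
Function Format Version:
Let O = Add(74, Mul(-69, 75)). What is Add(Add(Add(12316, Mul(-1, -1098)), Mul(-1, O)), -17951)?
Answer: 564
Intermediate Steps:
O = -5101 (O = Add(74, -5175) = -5101)
Add(Add(Add(12316, Mul(-1, -1098)), Mul(-1, O)), -17951) = Add(Add(Add(12316, Mul(-1, -1098)), Mul(-1, -5101)), -17951) = Add(Add(Add(12316, 1098), 5101), -17951) = Add(Add(13414, 5101), -17951) = Add(18515, -17951) = 564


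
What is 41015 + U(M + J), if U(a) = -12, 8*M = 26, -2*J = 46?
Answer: 41003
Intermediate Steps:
J = -23 (J = -½*46 = -23)
M = 13/4 (M = (⅛)*26 = 13/4 ≈ 3.2500)
41015 + U(M + J) = 41015 - 12 = 41003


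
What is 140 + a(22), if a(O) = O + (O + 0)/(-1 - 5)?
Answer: 475/3 ≈ 158.33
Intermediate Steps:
a(O) = 5*O/6 (a(O) = O + O/(-6) = O + O*(-⅙) = O - O/6 = 5*O/6)
140 + a(22) = 140 + (⅚)*22 = 140 + 55/3 = 475/3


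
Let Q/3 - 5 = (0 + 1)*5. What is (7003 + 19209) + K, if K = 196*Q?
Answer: 32092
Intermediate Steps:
Q = 30 (Q = 15 + 3*((0 + 1)*5) = 15 + 3*(1*5) = 15 + 3*5 = 15 + 15 = 30)
K = 5880 (K = 196*30 = 5880)
(7003 + 19209) + K = (7003 + 19209) + 5880 = 26212 + 5880 = 32092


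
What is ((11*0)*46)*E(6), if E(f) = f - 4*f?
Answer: 0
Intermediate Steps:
E(f) = -3*f
((11*0)*46)*E(6) = ((11*0)*46)*(-3*6) = (0*46)*(-18) = 0*(-18) = 0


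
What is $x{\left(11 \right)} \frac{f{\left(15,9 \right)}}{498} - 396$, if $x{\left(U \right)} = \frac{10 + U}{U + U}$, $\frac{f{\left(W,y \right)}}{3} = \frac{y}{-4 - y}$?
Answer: $- \frac{18800685}{47476} \approx -396.0$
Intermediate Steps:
$f{\left(W,y \right)} = \frac{3 y}{-4 - y}$ ($f{\left(W,y \right)} = 3 \frac{y}{-4 - y} = \frac{3 y}{-4 - y}$)
$x{\left(U \right)} = \frac{10 + U}{2 U}$
$x{\left(11 \right)} \frac{f{\left(15,9 \right)}}{498} - 396 = \frac{10 + 11}{2 \cdot 11} \frac{\left(-3\right) 9 \frac{1}{4 + 9}}{498} - 396 = \frac{1}{2} \cdot \frac{1}{11} \cdot 21 \left(-3\right) 9 \cdot \frac{1}{13} \cdot \frac{1}{498} - 396 = \frac{21 \left(-3\right) 9 \cdot \frac{1}{13} \cdot \frac{1}{498}}{22} - 396 = \frac{21 \left(\left(- \frac{27}{13}\right) \frac{1}{498}\right)}{22} - 396 = \frac{21}{22} \left(- \frac{9}{2158}\right) - 396 = - \frac{189}{47476} - 396 = - \frac{18800685}{47476}$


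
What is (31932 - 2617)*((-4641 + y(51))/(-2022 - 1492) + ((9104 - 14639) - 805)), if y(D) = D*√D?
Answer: -93280828355/502 - 1495065*√51/3514 ≈ -1.8582e+8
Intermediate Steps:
y(D) = D^(3/2)
(31932 - 2617)*((-4641 + y(51))/(-2022 - 1492) + ((9104 - 14639) - 805)) = (31932 - 2617)*((-4641 + 51^(3/2))/(-2022 - 1492) + ((9104 - 14639) - 805)) = 29315*((-4641 + 51*√51)/(-3514) + (-5535 - 805)) = 29315*((-4641 + 51*√51)*(-1/3514) - 6340) = 29315*((663/502 - 51*√51/3514) - 6340) = 29315*(-3182017/502 - 51*√51/3514) = -93280828355/502 - 1495065*√51/3514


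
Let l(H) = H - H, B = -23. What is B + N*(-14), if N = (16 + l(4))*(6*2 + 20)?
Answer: -7191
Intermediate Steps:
l(H) = 0
N = 512 (N = (16 + 0)*(6*2 + 20) = 16*(12 + 20) = 16*32 = 512)
B + N*(-14) = -23 + 512*(-14) = -23 - 7168 = -7191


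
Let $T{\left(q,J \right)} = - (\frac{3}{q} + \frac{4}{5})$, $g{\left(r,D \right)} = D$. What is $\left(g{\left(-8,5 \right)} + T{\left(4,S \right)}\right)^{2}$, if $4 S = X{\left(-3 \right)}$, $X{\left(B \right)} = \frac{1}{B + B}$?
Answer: $\frac{4761}{400} \approx 11.902$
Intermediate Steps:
$X{\left(B \right)} = \frac{1}{2 B}$
$S = - \frac{1}{24}$ ($S = \frac{\frac{1}{2} \frac{1}{-3}}{4} = \frac{\frac{1}{2} \left(- \frac{1}{3}\right)}{4} = \frac{1}{4} \left(- \frac{1}{6}\right) = - \frac{1}{24} \approx -0.041667$)
$T{\left(q,J \right)} = - \frac{4}{5} - \frac{3}{q}$ ($T{\left(q,J \right)} = - (\frac{3}{q} + 4 \cdot \frac{1}{5}) = - (\frac{3}{q} + \frac{4}{5}) = - (\frac{4}{5} + \frac{3}{q}) = - \frac{4}{5} - \frac{3}{q}$)
$\left(g{\left(-8,5 \right)} + T{\left(4,S \right)}\right)^{2} = \left(5 - \left(\frac{4}{5} + \frac{3}{4}\right)\right)^{2} = \left(5 - \frac{31}{20}\right)^{2} = \left(\frac{69}{20}\right)^{2} = \frac{4761}{400}$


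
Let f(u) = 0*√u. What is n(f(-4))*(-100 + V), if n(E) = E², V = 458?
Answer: 0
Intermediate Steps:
f(u) = 0
n(f(-4))*(-100 + V) = 0²*(-100 + 458) = 0*358 = 0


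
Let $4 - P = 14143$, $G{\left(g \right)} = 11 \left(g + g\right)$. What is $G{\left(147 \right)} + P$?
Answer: $-10905$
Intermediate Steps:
$G{\left(g \right)} = 22 g$ ($G{\left(g \right)} = 11 \cdot 2 g = 22 g$)
$P = -14139$ ($P = 4 - 14143 = -14139$)
$G{\left(147 \right)} + P = 22 \cdot 147 - 14139 = 3234 - 14139 = -10905$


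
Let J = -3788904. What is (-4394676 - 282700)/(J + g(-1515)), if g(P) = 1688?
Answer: 292336/236701 ≈ 1.2350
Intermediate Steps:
(-4394676 - 282700)/(J + g(-1515)) = (-4394676 - 282700)/(-3788904 + 1688) = -4677376/(-3787216) = -4677376*(-1/3787216) = 292336/236701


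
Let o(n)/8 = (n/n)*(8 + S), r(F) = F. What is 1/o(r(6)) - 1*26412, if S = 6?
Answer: -2958143/112 ≈ -26412.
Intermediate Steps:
o(n) = 112 (o(n) = 8*((n/n)*(8 + 6)) = 8*(1*14) = 8*14 = 112)
1/o(r(6)) - 1*26412 = 1/112 - 1*26412 = 1/112 - 26412 = -2958143/112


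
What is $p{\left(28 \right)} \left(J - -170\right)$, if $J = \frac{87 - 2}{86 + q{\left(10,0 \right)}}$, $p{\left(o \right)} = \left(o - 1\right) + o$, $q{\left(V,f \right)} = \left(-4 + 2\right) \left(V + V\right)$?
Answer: $\frac{434775}{46} \approx 9451.6$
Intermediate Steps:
$q{\left(V,f \right)} = - 4 V$ ($q{\left(V,f \right)} = - 2 \cdot 2 V = - 4 V$)
$p{\left(o \right)} = -1 + 2 o$ ($p{\left(o \right)} = \left(-1 + o\right) + o = -1 + 2 o$)
$J = \frac{85}{46}$ ($J = \frac{87 - 2}{86 - 40} = \frac{85}{86 - 40} = \frac{85}{46} \approx 1.8478$)
$p{\left(28 \right)} \left(J - -170\right) = \left(-1 + 2 \cdot 28\right) \left(\frac{85}{46} - -170\right) = \left(-1 + 56\right) \left(\frac{85}{46} + 170\right) = 55 \cdot \frac{7905}{46} = \frac{434775}{46}$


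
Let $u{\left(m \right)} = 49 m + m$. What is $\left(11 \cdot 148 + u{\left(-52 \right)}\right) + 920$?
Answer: $-52$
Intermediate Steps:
$u{\left(m \right)} = 50 m$
$\left(11 \cdot 148 + u{\left(-52 \right)}\right) + 920 = \left(11 \cdot 148 + 50 \left(-52\right)\right) + 920 = \left(1628 - 2600\right) + 920 = -972 + 920 = -52$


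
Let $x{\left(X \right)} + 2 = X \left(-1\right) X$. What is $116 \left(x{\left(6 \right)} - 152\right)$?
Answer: $-22040$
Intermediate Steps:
$x{\left(X \right)} = -2 - X^{2}$ ($x{\left(X \right)} = -2 + X \left(-1\right) X = -2 + - X X = -2 - X^{2}$)
$116 \left(x{\left(6 \right)} - 152\right) = 116 \left(\left(-2 - 6^{2}\right) - 152\right) = 116 \left(\left(-2 - 36\right) - 152\right) = 116 \left(-38 - 152\right) = 116 \left(-190\right) = -22040$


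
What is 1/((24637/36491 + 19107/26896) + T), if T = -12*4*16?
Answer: -981461936/752402896559 ≈ -0.0013044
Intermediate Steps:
T = -768 (T = -48*16 = -768)
1/((24637/36491 + 19107/26896) + T) = 1/((24637/36491 + 19107/26896) - 768) = 1/(1359870289/981461936 - 768) = 1/(-752402896559/981461936) = -981461936/752402896559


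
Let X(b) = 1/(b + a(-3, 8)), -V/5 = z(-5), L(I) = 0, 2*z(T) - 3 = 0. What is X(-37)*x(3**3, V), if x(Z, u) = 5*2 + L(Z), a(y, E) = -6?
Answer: -10/43 ≈ -0.23256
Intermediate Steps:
z(T) = 3/2 (z(T) = 3/2 + (1/2)*0 = 3/2 + 0 = 3/2)
V = -15/2 (V = -5*3/2 = -15/2 ≈ -7.5000)
X(b) = 1/(-6 + b) (X(b) = 1/(b - 6) = 1/(-6 + b))
x(Z, u) = 10 (x(Z, u) = 5*2 + 0 = 10 + 0 = 10)
X(-37)*x(3**3, V) = 10/(-6 - 37) = 10/(-43) = -1/43*10 = -10/43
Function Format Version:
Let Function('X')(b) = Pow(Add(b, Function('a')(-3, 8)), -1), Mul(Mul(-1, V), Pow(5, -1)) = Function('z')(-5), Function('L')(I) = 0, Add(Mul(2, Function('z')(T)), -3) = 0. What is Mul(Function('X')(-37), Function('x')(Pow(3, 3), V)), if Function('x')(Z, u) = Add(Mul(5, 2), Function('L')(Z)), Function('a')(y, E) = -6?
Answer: Rational(-10, 43) ≈ -0.23256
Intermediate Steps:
Function('z')(T) = Rational(3, 2) (Function('z')(T) = Add(Rational(3, 2), Mul(Rational(1, 2), 0)) = Add(Rational(3, 2), 0) = Rational(3, 2))
V = Rational(-15, 2) (V = Mul(-5, Rational(3, 2)) = Rational(-15, 2) ≈ -7.5000)
Function('X')(b) = Pow(Add(-6, b), -1) (Function('X')(b) = Pow(Add(b, -6), -1) = Pow(Add(-6, b), -1))
Function('x')(Z, u) = 10 (Function('x')(Z, u) = Add(Mul(5, 2), 0) = Add(10, 0) = 10)
Mul(Function('X')(-37), Function('x')(Pow(3, 3), V)) = Mul(Pow(Add(-6, -37), -1), 10) = Mul(Pow(-43, -1), 10) = Mul(Rational(-1, 43), 10) = Rational(-10, 43)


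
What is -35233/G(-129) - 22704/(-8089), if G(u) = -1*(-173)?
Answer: -281071945/1399397 ≈ -200.85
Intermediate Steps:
G(u) = 173
-35233/G(-129) - 22704/(-8089) = -35233/173 - 22704/(-8089) = -35233*1/173 - 22704*(-1/8089) = -35233/173 + 22704/8089 = -281071945/1399397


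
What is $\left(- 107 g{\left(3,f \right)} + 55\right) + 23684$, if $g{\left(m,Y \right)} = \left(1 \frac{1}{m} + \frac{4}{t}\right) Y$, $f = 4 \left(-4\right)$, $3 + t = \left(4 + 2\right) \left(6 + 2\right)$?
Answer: $\frac{1100783}{45} \approx 24462.0$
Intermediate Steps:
$t = 45$ ($t = -3 + \left(4 + 2\right) \left(6 + 2\right) = -3 + 6 \cdot 8 = -3 + 48 = 45$)
$f = -16$
$g{\left(m,Y \right)} = Y \left(\frac{4}{45} + \frac{1}{m}\right)$ ($g{\left(m,Y \right)} = \left(1 \frac{1}{m} + \frac{4}{45}\right) Y = \left(\frac{1}{m} + 4 \cdot \frac{1}{45}\right) Y = \left(\frac{1}{m} + \frac{4}{45}\right) Y = \left(\frac{4}{45} + \frac{1}{m}\right) Y = Y \left(\frac{4}{45} + \frac{1}{m}\right)$)
$\left(- 107 g{\left(3,f \right)} + 55\right) + 23684 = \left(- 107 \left(\frac{4}{45} \left(-16\right) - \frac{16}{3}\right) + 55\right) + 23684 = \left(- 107 \left(- \frac{64}{45} - \frac{16}{3}\right) + 55\right) + 23684 = \left(\left(-107\right) \left(- \frac{304}{45}\right) + 55\right) + 23684 = \left(\frac{32528}{45} + 55\right) + 23684 = \frac{35003}{45} + 23684 = \frac{1100783}{45}$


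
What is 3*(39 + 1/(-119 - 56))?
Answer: 20472/175 ≈ 116.98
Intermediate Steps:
3*(39 + 1/(-119 - 56)) = 3*(39 + 1/(-175)) = 3*(39 - 1/175) = 3*(6824/175) = 20472/175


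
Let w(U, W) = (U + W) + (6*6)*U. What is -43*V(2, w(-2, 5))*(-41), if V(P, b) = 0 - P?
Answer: -3526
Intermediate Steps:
w(U, W) = W + 37*U (w(U, W) = (U + W) + 36*U = W + 37*U)
V(P, b) = -P
-43*V(2, w(-2, 5))*(-41) = -(-43)*2*(-41) = -43*(-2)*(-41) = 86*(-41) = -3526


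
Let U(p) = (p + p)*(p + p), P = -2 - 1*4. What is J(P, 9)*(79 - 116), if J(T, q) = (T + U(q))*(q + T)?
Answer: -35298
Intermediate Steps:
P = -6 (P = -2 - 4 = -6)
U(p) = 4*p**2 (U(p) = (2*p)*(2*p) = 4*p**2)
J(T, q) = (T + q)*(T + 4*q**2) (J(T, q) = (T + 4*q**2)*(q + T) = (T + 4*q**2)*(T + q) = (T + q)*(T + 4*q**2))
J(P, 9)*(79 - 116) = ((-6)**2 + 4*9**3 - 6*9 + 4*(-6)*9**2)*(79 - 116) = (36 + 4*729 - 54 + 4*(-6)*81)*(-37) = (36 + 2916 - 54 - 1944)*(-37) = 954*(-37) = -35298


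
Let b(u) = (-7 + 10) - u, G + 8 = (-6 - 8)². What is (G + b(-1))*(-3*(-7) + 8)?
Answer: 5568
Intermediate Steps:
G = 188 (G = -8 + (-6 - 8)² = -8 + (-14)² = -8 + 196 = 188)
b(u) = 3 - u
(G + b(-1))*(-3*(-7) + 8) = (188 + (3 - 1*(-1)))*(-3*(-7) + 8) = (188 + (3 + 1))*(21 + 8) = (188 + 4)*29 = 192*29 = 5568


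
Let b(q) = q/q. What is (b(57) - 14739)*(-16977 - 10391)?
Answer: 403349584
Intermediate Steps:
b(q) = 1
(b(57) - 14739)*(-16977 - 10391) = (1 - 14739)*(-16977 - 10391) = -14738*(-27368) = 403349584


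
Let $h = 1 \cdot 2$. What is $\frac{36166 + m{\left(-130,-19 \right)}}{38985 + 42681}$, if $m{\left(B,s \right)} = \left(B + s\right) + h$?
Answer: $\frac{36019}{81666} \approx 0.44105$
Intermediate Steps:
$h = 2$
$m{\left(B,s \right)} = 2 + B + s$ ($m{\left(B,s \right)} = \left(B + s\right) + 2 = 2 + B + s$)
$\frac{36166 + m{\left(-130,-19 \right)}}{38985 + 42681} = \frac{36166 - 147}{38985 + 42681} = \frac{36166 - 147}{81666} = 36019 \cdot \frac{1}{81666} = \frac{36019}{81666}$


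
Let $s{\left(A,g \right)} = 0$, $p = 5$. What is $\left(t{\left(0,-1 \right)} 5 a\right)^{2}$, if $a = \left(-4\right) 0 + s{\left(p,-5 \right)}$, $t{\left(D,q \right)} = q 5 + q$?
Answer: $0$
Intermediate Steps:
$t{\left(D,q \right)} = 6 q$ ($t{\left(D,q \right)} = 5 q + q = 6 q$)
$a = 0$ ($a = \left(-4\right) 0 + 0 = 0 + 0 = 0$)
$\left(t{\left(0,-1 \right)} 5 a\right)^{2} = \left(6 \left(-1\right) 5 \cdot 0\right)^{2} = \left(\left(-6\right) 5 \cdot 0\right)^{2} = \left(\left(-30\right) 0\right)^{2} = 0^{2} = 0$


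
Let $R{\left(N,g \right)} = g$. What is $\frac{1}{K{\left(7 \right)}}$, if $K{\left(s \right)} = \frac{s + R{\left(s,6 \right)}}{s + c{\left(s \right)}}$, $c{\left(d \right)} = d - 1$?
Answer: $1$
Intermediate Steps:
$c{\left(d \right)} = -1 + d$
$K{\left(s \right)} = \frac{6 + s}{-1 + 2 s}$ ($K{\left(s \right)} = \frac{s + 6}{s + \left(-1 + s\right)} = \frac{6 + s}{-1 + 2 s}$)
$\frac{1}{K{\left(7 \right)}} = \frac{1}{\frac{1}{-1 + 2 \cdot 7} \left(6 + 7\right)} = \frac{1}{\frac{1}{-1 + 14} \cdot 13} = \frac{1}{\frac{1}{13} \cdot 13} = 1^{-1} = 1$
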